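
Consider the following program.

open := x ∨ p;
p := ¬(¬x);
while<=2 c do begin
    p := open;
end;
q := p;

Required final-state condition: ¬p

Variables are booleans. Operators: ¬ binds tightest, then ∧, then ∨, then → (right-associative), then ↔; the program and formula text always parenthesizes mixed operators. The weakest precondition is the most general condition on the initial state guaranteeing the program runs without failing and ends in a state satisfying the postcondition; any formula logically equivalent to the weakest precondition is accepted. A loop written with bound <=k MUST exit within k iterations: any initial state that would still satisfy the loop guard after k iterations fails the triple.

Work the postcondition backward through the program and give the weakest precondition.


Working backward. After the program, ¬p must hold.
Before q := p: ¬p
Before the loop (bound <=2), unroll the exhaustion recursion (WP_0 = exit-now case; WP_j = one more guarded iteration, up to j = 2):
  WP_0: (¬c) ∧ (¬p)
  WP_1: (c → ((¬c) ∧ (¬open))) ∧ ((¬c) → (¬p))
  WP_2: (c → ((c → ((¬c) ∧ (¬open))) ∧ ((¬c) → (¬open)))) ∧ ((¬c) → (¬p))
So before the loop: (c → ((c → ((¬c) ∧ (¬open))) ∧ ((¬c) → (¬open)))) ∧ ((¬c) → (¬p))
Before p := ¬(¬x): (c → ((c → ((¬c) ∧ (¬open))) ∧ ((¬c) → (¬open)))) ∧ ((¬c) → (¬x))
Before open := x ∨ p: (c → ((c → ((¬c) ∧ (¬(x ∨ p)))) ∧ ((¬c) → (¬(x ∨ p))))) ∧ ((¬c) → (¬x))
Answer: WP = (c → ((c → ((¬c) ∧ (¬(x ∨ p)))) ∧ ((¬c) → (¬(x ∨ p))))) ∧ ((¬c) → (¬x))


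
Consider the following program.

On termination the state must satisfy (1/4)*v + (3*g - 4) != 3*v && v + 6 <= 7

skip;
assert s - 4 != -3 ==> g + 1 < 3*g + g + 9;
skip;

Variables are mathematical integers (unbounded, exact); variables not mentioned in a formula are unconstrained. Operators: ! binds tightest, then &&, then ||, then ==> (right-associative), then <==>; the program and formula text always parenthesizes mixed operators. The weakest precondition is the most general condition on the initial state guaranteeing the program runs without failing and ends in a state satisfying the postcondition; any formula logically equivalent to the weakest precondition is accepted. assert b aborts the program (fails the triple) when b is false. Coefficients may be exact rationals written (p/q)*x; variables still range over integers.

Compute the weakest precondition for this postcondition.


Working backward. After the program, the postcondition (1/4)*v + (3*g - 4) != 3*v && v + 6 <= 7 must hold; in canonical form it is 3*g != (11/4)*v + 4 && v <= 1.
Before skip: 3*g != (11/4)*v + 4 && v <= 1
Before assert s - 4 != -3 ==> g + 1 < 3*g + g + 9: (s != 1 ==> 3*g > -8) && 3*g != (11/4)*v + 4 && v <= 1
Before skip: (s != 1 ==> 3*g > -8) && 3*g != (11/4)*v + 4 && v <= 1
Answer: WP = (s != 1 ==> 3*g > -8) && 3*g != (11/4)*v + 4 && v <= 1


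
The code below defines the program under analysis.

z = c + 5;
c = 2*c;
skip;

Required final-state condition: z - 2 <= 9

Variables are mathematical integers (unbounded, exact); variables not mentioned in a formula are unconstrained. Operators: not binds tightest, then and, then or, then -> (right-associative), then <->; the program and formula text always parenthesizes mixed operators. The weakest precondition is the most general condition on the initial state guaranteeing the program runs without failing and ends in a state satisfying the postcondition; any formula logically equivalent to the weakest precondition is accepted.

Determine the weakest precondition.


Working backward. After the program, the postcondition z - 2 <= 9 must hold; in canonical form it is z <= 11.
Before skip: z <= 11
Before c := 2*c: z <= 11
Before z := c + 5: c <= 6
Answer: WP = c <= 6


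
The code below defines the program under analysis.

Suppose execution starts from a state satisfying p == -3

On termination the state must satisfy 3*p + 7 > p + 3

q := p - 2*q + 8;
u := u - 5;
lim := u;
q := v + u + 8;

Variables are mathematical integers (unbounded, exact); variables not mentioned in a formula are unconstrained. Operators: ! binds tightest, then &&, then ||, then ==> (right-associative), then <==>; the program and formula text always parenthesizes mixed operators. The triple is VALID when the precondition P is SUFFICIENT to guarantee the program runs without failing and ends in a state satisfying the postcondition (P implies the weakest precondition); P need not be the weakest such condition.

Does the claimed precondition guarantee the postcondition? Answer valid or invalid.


Working backward. After the program, the postcondition 3*p + 7 > p + 3 must hold; in canonical form it is 2*p > -4.
Before q := v + u + 8: 2*p > -4
Before lim := u: 2*p > -4
Before u := u - 5: 2*p > -4
Before q := p - 2*q + 8: 2*p > -4
The weakest precondition is 2*p > -4.
Check whether p == -3 implies it.
Countermodel: at the initial state p = -3, the precondition holds but the weakest precondition fails.
Answer: invalid


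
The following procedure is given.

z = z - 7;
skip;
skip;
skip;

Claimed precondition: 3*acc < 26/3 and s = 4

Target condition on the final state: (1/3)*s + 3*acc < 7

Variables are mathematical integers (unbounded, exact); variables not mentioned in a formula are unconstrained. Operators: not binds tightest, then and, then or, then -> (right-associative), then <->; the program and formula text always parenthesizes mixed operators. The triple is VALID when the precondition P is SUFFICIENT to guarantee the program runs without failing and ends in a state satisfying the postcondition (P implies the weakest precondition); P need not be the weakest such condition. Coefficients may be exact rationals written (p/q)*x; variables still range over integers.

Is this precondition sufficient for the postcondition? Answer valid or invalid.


Working backward. After the program, the postcondition (1/3)*s + 3*acc < 7 must hold; in canonical form it is 3*acc + (1/3)*s < 7.
Before skip: 3*acc + (1/3)*s < 7
Before skip: 3*acc + (1/3)*s < 7
Before skip: 3*acc + (1/3)*s < 7
Before z := z - 7: 3*acc + (1/3)*s < 7
The weakest precondition is 3*acc + (1/3)*s < 7.
Check whether 3*acc < 26/3 and s = 4 implies it.
Countermodel: at the initial state acc = 2, s = 4, the precondition holds but the weakest precondition fails.
Answer: invalid


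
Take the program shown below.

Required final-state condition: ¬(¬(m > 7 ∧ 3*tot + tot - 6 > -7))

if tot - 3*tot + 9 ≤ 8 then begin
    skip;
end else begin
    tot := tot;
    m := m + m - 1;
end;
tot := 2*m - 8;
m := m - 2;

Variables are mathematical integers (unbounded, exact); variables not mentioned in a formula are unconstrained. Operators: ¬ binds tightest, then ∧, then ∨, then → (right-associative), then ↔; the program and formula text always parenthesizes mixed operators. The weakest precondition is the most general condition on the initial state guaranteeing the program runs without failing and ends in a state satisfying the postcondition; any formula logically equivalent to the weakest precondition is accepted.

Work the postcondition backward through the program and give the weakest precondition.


Working backward. After the program, the postcondition ¬(¬(m > 7 ∧ 3*tot + tot - 6 > -7)) must hold; in canonical form it is m > 7 ∧ 4*tot > -1.
Before m := m - 2: m > 9 ∧ 4*tot > -1
Before tot := 2*m - 8: m > 9 ∧ 8*m > 31
Then branch requires m > 9 ∧ 8*m > 31; else branch requires 2*m > 10 ∧ 16*m > 39.
Before the if: (2*tot ≥ 1 → (m > 9 ∧ 8*m > 31)) ∧ ((¬(2*tot ≥ 1)) → (2*m > 10 ∧ 16*m > 39))
Answer: WP = (2*tot ≥ 1 → (m > 9 ∧ 8*m > 31)) ∧ ((¬(2*tot ≥ 1)) → (2*m > 10 ∧ 16*m > 39))


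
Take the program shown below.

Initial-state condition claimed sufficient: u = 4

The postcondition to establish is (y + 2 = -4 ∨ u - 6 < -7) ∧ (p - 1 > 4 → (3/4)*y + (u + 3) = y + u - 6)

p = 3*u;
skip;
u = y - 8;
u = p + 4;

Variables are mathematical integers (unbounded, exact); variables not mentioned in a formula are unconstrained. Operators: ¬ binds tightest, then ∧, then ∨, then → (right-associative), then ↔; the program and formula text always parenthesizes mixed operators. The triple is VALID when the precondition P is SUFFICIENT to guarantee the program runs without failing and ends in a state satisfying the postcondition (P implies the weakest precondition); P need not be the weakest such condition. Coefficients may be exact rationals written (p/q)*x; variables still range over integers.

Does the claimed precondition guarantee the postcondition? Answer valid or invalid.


Working backward. After the program, the postcondition (y + 2 = -4 ∨ u - 6 < -7) ∧ (p - 1 > 4 → (3/4)*y + (u + 3) = y + u - 6) must hold; in canonical form it is (y = -6 ∨ u < -1) ∧ (p > 5 → (1/4)*y = 9).
Before u := p + 4: (y = -6 ∨ p < -5) ∧ (p > 5 → (1/4)*y = 9)
Before u := y - 8: (y = -6 ∨ p < -5) ∧ (p > 5 → (1/4)*y = 9)
Before skip: (y = -6 ∨ p < -5) ∧ (p > 5 → (1/4)*y = 9)
Before p := 3*u: (y = -6 ∨ 3*u < -5) ∧ (3*u > 5 → (1/4)*y = 9)
The weakest precondition is (y = -6 ∨ 3*u < -5) ∧ (3*u > 5 → (1/4)*y = 9).
Check whether u = 4 implies it.
Countermodel: at the initial state u = 4, y = 0, the precondition holds but the weakest precondition fails.
Answer: invalid


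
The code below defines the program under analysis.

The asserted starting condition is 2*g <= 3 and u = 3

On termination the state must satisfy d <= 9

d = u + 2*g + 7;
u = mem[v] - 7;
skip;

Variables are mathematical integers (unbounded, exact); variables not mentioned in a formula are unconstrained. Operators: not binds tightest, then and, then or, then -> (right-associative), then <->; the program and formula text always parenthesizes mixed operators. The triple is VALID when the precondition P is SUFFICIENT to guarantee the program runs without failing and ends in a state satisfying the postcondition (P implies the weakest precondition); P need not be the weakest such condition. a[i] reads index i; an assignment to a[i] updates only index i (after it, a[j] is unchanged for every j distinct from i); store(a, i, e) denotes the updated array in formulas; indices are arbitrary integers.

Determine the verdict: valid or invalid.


Working backward. After the program, d <= 9 must hold.
Before skip: d <= 9
Before u := mem[v] - 7: d <= 9
Before d := u + 2*g + 7: 2*g + u <= 2
The weakest precondition is 2*g + u <= 2.
Check whether 2*g <= 3 and u = 3 implies it.
Countermodel: at the initial state g = 0, u = 3, the precondition holds but the weakest precondition fails.
Answer: invalid


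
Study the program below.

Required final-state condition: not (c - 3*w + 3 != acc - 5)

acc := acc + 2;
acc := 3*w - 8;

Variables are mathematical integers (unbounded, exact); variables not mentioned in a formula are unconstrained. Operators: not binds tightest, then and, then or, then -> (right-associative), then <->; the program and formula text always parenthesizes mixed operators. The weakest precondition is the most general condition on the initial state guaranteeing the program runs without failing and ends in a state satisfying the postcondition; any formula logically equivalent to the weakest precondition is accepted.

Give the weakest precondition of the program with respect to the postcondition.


Working backward. After the program, the postcondition not (c - 3*w + 3 != acc - 5) must hold; in canonical form it is not (c != acc + 3*w - 8).
Before acc := 3*w - 8: not (c != 6*w - 16)
Before acc := acc + 2: not (c != 6*w - 16)
Answer: WP = not (c != 6*w - 16)


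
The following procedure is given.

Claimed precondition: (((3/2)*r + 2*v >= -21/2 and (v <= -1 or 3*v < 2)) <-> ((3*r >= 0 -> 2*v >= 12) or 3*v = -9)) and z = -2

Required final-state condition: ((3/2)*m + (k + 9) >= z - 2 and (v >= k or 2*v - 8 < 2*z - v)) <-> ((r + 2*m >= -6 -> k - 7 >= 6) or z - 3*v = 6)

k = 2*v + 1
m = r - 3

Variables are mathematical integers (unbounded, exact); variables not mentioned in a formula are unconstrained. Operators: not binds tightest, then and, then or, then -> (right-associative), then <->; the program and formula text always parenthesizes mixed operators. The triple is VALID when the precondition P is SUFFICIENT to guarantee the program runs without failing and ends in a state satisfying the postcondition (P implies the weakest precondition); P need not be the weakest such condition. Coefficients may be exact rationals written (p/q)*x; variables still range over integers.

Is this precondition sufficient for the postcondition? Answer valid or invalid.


Working backward. After the program, the postcondition ((3/2)*m + (k + 9) >= z - 2 and (v >= k or 2*v - 8 < 2*z - v)) <-> ((r + 2*m >= -6 -> k - 7 >= 6) or z - 3*v = 6) must hold; in canonical form it is (k + (3/2)*m >= z - 11 and (v >= k or 3*v < 2*z + 8)) <-> ((2*m + r >= -6 -> k >= 13) or z = 3*v + 6).
Before m := r - 3: (k + (3/2)*r >= z - 13/2 and (v >= k or 3*v < 2*z + 8)) <-> ((3*r >= 0 -> k >= 13) or z = 3*v + 6)
Before k := 2*v + 1: ((3/2)*r + 2*v >= z - 15/2 and (v <= -1 or 3*v < 2*z + 8)) <-> ((3*r >= 0 -> 2*v >= 12) or z = 3*v + 6)
The weakest precondition is ((3/2)*r + 2*v >= z - 15/2 and (v <= -1 or 3*v < 2*z + 8)) <-> ((3*r >= 0 -> 2*v >= 12) or z = 3*v + 6).
Check whether (((3/2)*r + 2*v >= -21/2 and (v <= -1 or 3*v < 2)) <-> ((3*r >= 0 -> 2*v >= 12) or 3*v = -9)) and z = -2 implies it.
Countermodel: at the initial state r = 0, v = 1, z = -2, the precondition holds but the weakest precondition fails.
Answer: invalid


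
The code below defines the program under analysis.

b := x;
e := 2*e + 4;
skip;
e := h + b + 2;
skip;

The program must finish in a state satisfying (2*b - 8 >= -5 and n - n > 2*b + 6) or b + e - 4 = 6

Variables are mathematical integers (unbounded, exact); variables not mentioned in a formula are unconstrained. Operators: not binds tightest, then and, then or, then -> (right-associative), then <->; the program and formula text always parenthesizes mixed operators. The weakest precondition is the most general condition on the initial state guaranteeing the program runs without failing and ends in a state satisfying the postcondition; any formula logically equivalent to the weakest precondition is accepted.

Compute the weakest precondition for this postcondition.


Working backward. After the program, the postcondition (2*b - 8 >= -5 and n - n > 2*b + 6) or b + e - 4 = 6 must hold; in canonical form it is (2*b >= 3 and 2*b < -6) or b + e = 10.
Before skip: (2*b >= 3 and 2*b < -6) or b + e = 10
Before e := h + b + 2: (2*b >= 3 and 2*b < -6) or 2*b + h = 8
Before skip: (2*b >= 3 and 2*b < -6) or 2*b + h = 8
Before e := 2*e + 4: (2*b >= 3 and 2*b < -6) or 2*b + h = 8
Before b := x: (2*x >= 3 and 2*x < -6) or h + 2*x = 8
Answer: WP = (2*x >= 3 and 2*x < -6) or h + 2*x = 8


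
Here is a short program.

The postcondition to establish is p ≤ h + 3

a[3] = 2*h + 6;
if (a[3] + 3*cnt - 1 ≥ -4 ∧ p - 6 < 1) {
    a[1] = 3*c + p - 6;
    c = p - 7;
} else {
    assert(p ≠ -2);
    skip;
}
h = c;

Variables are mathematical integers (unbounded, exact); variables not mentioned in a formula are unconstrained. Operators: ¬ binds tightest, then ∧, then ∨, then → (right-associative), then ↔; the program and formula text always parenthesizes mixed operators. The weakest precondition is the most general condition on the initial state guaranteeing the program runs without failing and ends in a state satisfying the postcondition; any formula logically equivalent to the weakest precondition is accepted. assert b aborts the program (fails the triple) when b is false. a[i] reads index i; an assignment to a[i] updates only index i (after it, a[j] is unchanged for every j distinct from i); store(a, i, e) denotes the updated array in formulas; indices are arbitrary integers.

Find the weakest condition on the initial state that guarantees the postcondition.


Working backward. After the program, p ≤ h + 3 must hold.
Before h := c: p ≤ c + 3
Then branch requires false; else branch requires p ≠ -2 ∧ p ≤ c + 3.
Before the if: (¬(a[3] + 3*cnt ≥ -3 ∧ p < 7)) ∧ ((¬(a[3] + 3*cnt ≥ -3 ∧ p < 7)) → (p ≠ -2 ∧ p ≤ c + 3))
Before a[3] := 2*h + 6: (¬(3*cnt + 2*h ≥ -9 ∧ p < 7)) ∧ ((¬(3*cnt + 2*h ≥ -9 ∧ p < 7)) → (p ≠ -2 ∧ p ≤ c + 3))
Answer: WP = (¬(3*cnt + 2*h ≥ -9 ∧ p < 7)) ∧ ((¬(3*cnt + 2*h ≥ -9 ∧ p < 7)) → (p ≠ -2 ∧ p ≤ c + 3))


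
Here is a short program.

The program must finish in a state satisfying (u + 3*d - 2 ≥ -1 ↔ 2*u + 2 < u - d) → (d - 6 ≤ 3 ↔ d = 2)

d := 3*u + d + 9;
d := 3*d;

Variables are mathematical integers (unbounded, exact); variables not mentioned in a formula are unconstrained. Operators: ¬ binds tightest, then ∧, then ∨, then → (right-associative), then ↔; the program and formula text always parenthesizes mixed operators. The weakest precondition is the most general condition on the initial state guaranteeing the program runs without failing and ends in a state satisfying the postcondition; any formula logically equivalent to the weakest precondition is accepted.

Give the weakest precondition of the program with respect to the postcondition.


Working backward. After the program, the postcondition (u + 3*d - 2 ≥ -1 ↔ 2*u + 2 < u - d) → (d - 6 ≤ 3 ↔ d = 2) must hold; in canonical form it is (3*d + u ≥ 1 ↔ d + u < -2) → (d ≤ 9 ↔ d = 2).
Before d := 3*d: (9*d + u ≥ 1 ↔ 3*d + u < -2) → (3*d ≤ 9 ↔ 3*d = 2)
Before d := 3*u + d + 9: (9*d + 28*u ≥ -80 ↔ 3*d + 10*u < -29) → (3*d + 9*u ≤ -18 ↔ 3*d + 9*u = -25)
Answer: WP = (9*d + 28*u ≥ -80 ↔ 3*d + 10*u < -29) → (3*d + 9*u ≤ -18 ↔ 3*d + 9*u = -25)


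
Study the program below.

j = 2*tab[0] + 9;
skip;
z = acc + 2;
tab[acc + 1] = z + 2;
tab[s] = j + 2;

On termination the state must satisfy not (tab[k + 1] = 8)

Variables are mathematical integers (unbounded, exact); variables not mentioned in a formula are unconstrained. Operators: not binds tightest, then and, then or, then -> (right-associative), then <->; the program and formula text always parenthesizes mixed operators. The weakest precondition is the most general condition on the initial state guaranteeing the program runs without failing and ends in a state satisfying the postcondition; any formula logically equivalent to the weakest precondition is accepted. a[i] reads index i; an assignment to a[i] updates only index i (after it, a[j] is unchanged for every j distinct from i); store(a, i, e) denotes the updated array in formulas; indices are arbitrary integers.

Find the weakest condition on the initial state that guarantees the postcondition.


Working backward. After the program, not (tab[k + 1] = 8) must hold.
Before tab[s] := j + 2: not (store(tab, s, j + 2)[k + 1] = 8)
Before tab[acc + 1] := z + 2: not (store(store(tab, acc + 1, z + 2), s, j + 2)[k + 1] = 8)
Before z := acc + 2: not (store(store(tab, acc + 1, acc + 4), s, j + 2)[k + 1] = 8)
Before skip: not (store(store(tab, acc + 1, acc + 4), s, j + 2)[k + 1] = 8)
Before j := 2*tab[0] + 9: not (store(store(tab, acc + 1, acc + 4), s, 2*tab[0] + 11)[k + 1] = 8)
Answer: WP = not (store(store(tab, acc + 1, acc + 4), s, 2*tab[0] + 11)[k + 1] = 8)


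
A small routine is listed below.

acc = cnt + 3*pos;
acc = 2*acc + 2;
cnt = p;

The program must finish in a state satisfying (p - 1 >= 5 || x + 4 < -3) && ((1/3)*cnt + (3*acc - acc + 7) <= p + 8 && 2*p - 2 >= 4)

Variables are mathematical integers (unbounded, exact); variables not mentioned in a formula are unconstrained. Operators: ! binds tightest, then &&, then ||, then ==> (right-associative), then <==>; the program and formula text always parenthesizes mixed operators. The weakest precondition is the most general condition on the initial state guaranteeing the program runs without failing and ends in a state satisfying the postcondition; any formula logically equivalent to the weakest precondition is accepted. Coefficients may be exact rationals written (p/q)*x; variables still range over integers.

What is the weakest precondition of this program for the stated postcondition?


Working backward. After the program, the postcondition (p - 1 >= 5 || x + 4 < -3) && ((1/3)*cnt + (3*acc - acc + 7) <= p + 8 && 2*p - 2 >= 4) must hold; in canonical form it is (p >= 6 || x < -7) && 2*acc + (1/3)*cnt <= p + 1 && 2*p >= 6.
Before cnt := p: (p >= 6 || x < -7) && 2*acc <= (2/3)*p + 1 && 2*p >= 6
Before acc := 2*acc + 2: (p >= 6 || x < -7) && 4*acc <= (2/3)*p - 3 && 2*p >= 6
Before acc := cnt + 3*pos: (p >= 6 || x < -7) && 4*cnt + 12*pos <= (2/3)*p - 3 && 2*p >= 6
Answer: WP = (p >= 6 || x < -7) && 4*cnt + 12*pos <= (2/3)*p - 3 && 2*p >= 6


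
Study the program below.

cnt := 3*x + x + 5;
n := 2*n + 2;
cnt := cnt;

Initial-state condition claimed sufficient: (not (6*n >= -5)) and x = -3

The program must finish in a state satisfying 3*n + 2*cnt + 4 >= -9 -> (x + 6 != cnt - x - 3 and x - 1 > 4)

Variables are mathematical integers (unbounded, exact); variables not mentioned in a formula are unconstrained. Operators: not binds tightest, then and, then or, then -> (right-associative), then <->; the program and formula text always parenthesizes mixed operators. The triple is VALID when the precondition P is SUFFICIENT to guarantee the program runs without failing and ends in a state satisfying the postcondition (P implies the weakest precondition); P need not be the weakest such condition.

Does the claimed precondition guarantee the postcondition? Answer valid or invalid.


Working backward. After the program, the postcondition 3*n + 2*cnt + 4 >= -9 -> (x + 6 != cnt - x - 3 and x - 1 > 4) must hold; in canonical form it is 2*cnt + 3*n >= -13 -> (2*x != cnt - 9 and x > 5).
Before cnt := cnt: 2*cnt + 3*n >= -13 -> (2*x != cnt - 9 and x > 5)
Before n := 2*n + 2: 2*cnt + 6*n >= -19 -> (2*x != cnt - 9 and x > 5)
Before cnt := 3*x + x + 5: 6*n + 8*x >= -29 -> (2*x != 4 and x > 5)
The weakest precondition is 6*n + 8*x >= -29 -> (2*x != 4 and x > 5).
Check whether (not (6*n >= -5)) and x = -3 implies it.
Every state satisfying the precondition satisfies the weakest precondition: the implication holds.
Answer: valid


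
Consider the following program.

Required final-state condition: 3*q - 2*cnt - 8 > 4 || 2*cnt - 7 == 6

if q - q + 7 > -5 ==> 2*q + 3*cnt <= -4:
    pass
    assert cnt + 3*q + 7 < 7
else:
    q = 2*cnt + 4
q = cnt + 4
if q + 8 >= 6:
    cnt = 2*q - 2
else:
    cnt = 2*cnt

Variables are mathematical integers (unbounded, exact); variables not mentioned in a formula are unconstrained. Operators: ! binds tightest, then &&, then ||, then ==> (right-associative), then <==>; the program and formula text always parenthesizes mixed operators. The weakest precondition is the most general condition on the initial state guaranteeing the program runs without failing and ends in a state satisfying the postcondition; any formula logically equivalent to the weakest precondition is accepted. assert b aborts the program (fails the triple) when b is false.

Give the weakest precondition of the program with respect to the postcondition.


Working backward. After the program, the postcondition 3*q - 2*cnt - 8 > 4 || 2*cnt - 7 == 6 must hold; in canonical form it is 3*q > 2*cnt + 12 || 2*cnt == 13.
Then branch requires q < -8 || 4*q == 17; else branch requires 3*q > 4*cnt + 12 || 4*cnt == 13.
Before the if: (q >= -2 ==> (q < -8 || 4*q == 17)) && ((!(q >= -2)) ==> (3*q > 4*cnt + 12 || 4*cnt == 13))
Before q := cnt + 4: (cnt >= -6 ==> (cnt < -12 || 4*cnt == 1)) && ((!(cnt >= -6)) ==> (cnt < 0 || 4*cnt == 13))
Then branch requires cnt + 3*q < 0 && (cnt >= -6 ==> (cnt < -12 || 4*cnt == 1)) && ((!(cnt >= -6)) ==> (cnt < 0 || 4*cnt == 13)); else branch requires (cnt >= -6 ==> (cnt < -12 || 4*cnt == 1)) && ((!(cnt >= -6)) ==> (cnt < 0 || 4*cnt == 13)).
Before the if: (3*cnt + 2*q <= -4 ==> (cnt + 3*q < 0 && (cnt >= -6 ==> (cnt < -12 || 4*cnt == 1)) && ((!(cnt >= -6)) ==> (cnt < 0 || 4*cnt == 13)))) && ((!(3*cnt + 2*q <= -4)) ==> ((cnt >= -6 ==> (cnt < -12 || 4*cnt == 1)) && ((!(cnt >= -6)) ==> (cnt < 0 || 4*cnt == 13))))
Answer: WP = (3*cnt + 2*q <= -4 ==> (cnt + 3*q < 0 && (cnt >= -6 ==> (cnt < -12 || 4*cnt == 1)) && ((!(cnt >= -6)) ==> (cnt < 0 || 4*cnt == 13)))) && ((!(3*cnt + 2*q <= -4)) ==> ((cnt >= -6 ==> (cnt < -12 || 4*cnt == 1)) && ((!(cnt >= -6)) ==> (cnt < 0 || 4*cnt == 13))))


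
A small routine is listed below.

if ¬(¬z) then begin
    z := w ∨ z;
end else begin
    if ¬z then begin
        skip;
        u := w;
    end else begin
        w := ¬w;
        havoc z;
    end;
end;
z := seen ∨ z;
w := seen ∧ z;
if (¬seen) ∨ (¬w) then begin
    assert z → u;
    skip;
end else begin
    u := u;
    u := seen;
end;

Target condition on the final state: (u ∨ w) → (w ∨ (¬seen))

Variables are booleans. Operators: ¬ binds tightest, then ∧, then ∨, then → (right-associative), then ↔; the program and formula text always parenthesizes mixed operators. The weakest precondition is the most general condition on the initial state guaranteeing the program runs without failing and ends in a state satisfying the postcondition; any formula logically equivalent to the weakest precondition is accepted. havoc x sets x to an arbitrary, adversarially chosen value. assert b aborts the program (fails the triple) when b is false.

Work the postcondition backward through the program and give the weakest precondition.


Working backward. After the program, (u ∨ w) → (w ∨ (¬seen)) must hold.
Then branch requires (z → u) ∧ ((u ∨ w) → (w ∨ (¬seen))); else branch requires (seen ∨ w) → (w ∨ (¬seen)).
Before the if: (((¬seen) ∨ (¬w)) → ((z → u) ∧ ((u ∨ w) → (w ∨ (¬seen))))) ∧ ((¬((¬seen) ∨ (¬w))) → ((seen ∨ w) → (w ∨ (¬seen))))
Before w := seen ∧ z: (((¬seen) ∨ (¬(seen ∧ z))) → ((z → u) ∧ ((u ∨ (seen ∧ z)) → ((seen ∧ z) ∨ (¬seen))))) ∧ ((¬((¬seen) ∨ (¬(seen ∧ z)))) → ((seen ∨ (seen ∧ z)) → ((seen ∧ z) ∨ (¬seen))))
Before z := seen ∨ z: (((¬seen) ∨ (¬(seen ∧ (seen ∨ z)))) → (((seen ∨ z) → u) ∧ ((u ∨ (seen ∧ (seen ∨ z))) → ((seen ∧ (seen ∨ z)) ∨ (¬seen))))) ∧ ((¬((¬seen) ∨ (¬(seen ∧ (seen ∨ z))))) → ((seen ∨ (seen ∧ (seen ∨ z))) → ((seen ∧ (seen ∨ z)) ∨ (¬seen))))
Then branch requires (((¬seen) ∨ (¬(seen ∧ (seen ∨ w ∨ z)))) → (((seen ∨ w ∨ z) → u) ∧ ((u ∨ (seen ∧ (seen ∨ w ∨ z))) → ((seen ∧ (seen ∨ w ∨ z)) ∨ (¬seen))))) ∧ ((¬((¬seen) ∨ (¬(seen ∧ (seen ∨ w ∨ z))))) → ((seen ∨ (seen ∧ (seen ∨ w ∨ z))) → ((seen ∧ (seen ∨ w ∨ z)) ∨ (¬seen)))); else branch requires ((¬z) → ((((¬seen) ∨ (¬(seen ∧ (seen ∨ z)))) → (((seen ∨ z) → w) ∧ ((w ∨ (seen ∧ (seen ∨ z))) → ((seen ∧ (seen ∨ z)) ∨ (¬seen))))) ∧ ((¬((¬seen) ∨ (¬(seen ∧ (seen ∨ z))))) → ((seen ∨ (seen ∧ (seen ∨ z))) → ((seen ∧ (seen ∨ z)) ∨ (¬seen)))))) ∧ (z → (((¬seen) → u) ∧ ((¬seen) → (seen → u)))).
Before the if: (z → ((((¬seen) ∨ (¬(seen ∧ (seen ∨ w ∨ z)))) → (((seen ∨ w ∨ z) → u) ∧ ((u ∨ (seen ∧ (seen ∨ w ∨ z))) → ((seen ∧ (seen ∨ w ∨ z)) ∨ (¬seen))))) ∧ ((¬((¬seen) ∨ (¬(seen ∧ (seen ∨ w ∨ z))))) → ((seen ∨ (seen ∧ (seen ∨ w ∨ z))) → ((seen ∧ (seen ∨ w ∨ z)) ∨ (¬seen)))))) ∧ ((¬z) → (((¬z) → ((((¬seen) ∨ (¬(seen ∧ (seen ∨ z)))) → (((seen ∨ z) → w) ∧ ((w ∨ (seen ∧ (seen ∨ z))) → ((seen ∧ (seen ∨ z)) ∨ (¬seen))))) ∧ ((¬((¬seen) ∨ (¬(seen ∧ (seen ∨ z))))) → ((seen ∨ (seen ∧ (seen ∨ z))) → ((seen ∧ (seen ∨ z)) ∨ (¬seen)))))) ∧ (z → (((¬seen) → u) ∧ ((¬seen) → (seen → u))))))
Answer: WP = (z → ((((¬seen) ∨ (¬(seen ∧ (seen ∨ w ∨ z)))) → (((seen ∨ w ∨ z) → u) ∧ ((u ∨ (seen ∧ (seen ∨ w ∨ z))) → ((seen ∧ (seen ∨ w ∨ z)) ∨ (¬seen))))) ∧ ((¬((¬seen) ∨ (¬(seen ∧ (seen ∨ w ∨ z))))) → ((seen ∨ (seen ∧ (seen ∨ w ∨ z))) → ((seen ∧ (seen ∨ w ∨ z)) ∨ (¬seen)))))) ∧ ((¬z) → (((¬z) → ((((¬seen) ∨ (¬(seen ∧ (seen ∨ z)))) → (((seen ∨ z) → w) ∧ ((w ∨ (seen ∧ (seen ∨ z))) → ((seen ∧ (seen ∨ z)) ∨ (¬seen))))) ∧ ((¬((¬seen) ∨ (¬(seen ∧ (seen ∨ z))))) → ((seen ∨ (seen ∧ (seen ∨ z))) → ((seen ∧ (seen ∨ z)) ∨ (¬seen)))))) ∧ (z → (((¬seen) → u) ∧ ((¬seen) → (seen → u))))))


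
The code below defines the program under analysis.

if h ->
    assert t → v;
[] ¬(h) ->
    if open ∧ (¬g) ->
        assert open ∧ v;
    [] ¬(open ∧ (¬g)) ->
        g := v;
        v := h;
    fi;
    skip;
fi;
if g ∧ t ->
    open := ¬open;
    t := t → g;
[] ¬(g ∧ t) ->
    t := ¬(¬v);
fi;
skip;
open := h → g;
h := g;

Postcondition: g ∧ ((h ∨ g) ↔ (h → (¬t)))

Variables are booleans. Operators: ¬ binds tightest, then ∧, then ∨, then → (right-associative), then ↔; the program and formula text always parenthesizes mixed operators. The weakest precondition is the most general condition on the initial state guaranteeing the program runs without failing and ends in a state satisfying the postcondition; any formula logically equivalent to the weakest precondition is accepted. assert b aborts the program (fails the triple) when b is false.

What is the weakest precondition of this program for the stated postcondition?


Working backward. After the program, g ∧ ((h ∨ g) ↔ (h → (¬t))) must hold.
Before h := g: g ∧ (g ↔ (g → (¬t)))
Before open := h → g: g ∧ (g ↔ (g → (¬t)))
Before skip: g ∧ (g ↔ (g → (¬t)))
Then branch requires g ∧ (g ↔ (g → (¬(t → g)))); else branch requires g ∧ (g ↔ (g → (¬v))).
Before the if: ((g ∧ t) → (g ∧ (g ↔ (g → (¬(t → g)))))) ∧ ((¬(g ∧ t)) → (g ∧ (g ↔ (g → (¬v)))))
Then branch requires (t → v) ∧ ((g ∧ t) → (g ∧ (g ↔ (g → (¬(t → g)))))) ∧ ((¬(g ∧ t)) → (g ∧ (g ↔ (g → (¬v))))); else branch requires ((open ∧ (¬g)) → (open ∧ v ∧ ((g ∧ t) → (g ∧ (g ↔ (g → (¬(t → g)))))) ∧ ((¬(g ∧ t)) → (g ∧ (g ↔ (g → (¬v))))))) ∧ ((¬(open ∧ (¬g))) → (((v ∧ t) → (v ∧ (v ↔ (v → (¬(t → v)))))) ∧ ((¬(v ∧ t)) → (v ∧ (v ↔ (v → (¬h))))))).
Before the if: (h → ((t → v) ∧ ((g ∧ t) → (g ∧ (g ↔ (g → (¬(t → g)))))) ∧ ((¬(g ∧ t)) → (g ∧ (g ↔ (g → (¬v))))))) ∧ ((¬h) → (((open ∧ (¬g)) → (open ∧ v ∧ ((g ∧ t) → (g ∧ (g ↔ (g → (¬(t → g)))))) ∧ ((¬(g ∧ t)) → (g ∧ (g ↔ (g → (¬v))))))) ∧ ((¬(open ∧ (¬g))) → (((v ∧ t) → (v ∧ (v ↔ (v → (¬(t → v)))))) ∧ ((¬(v ∧ t)) → (v ∧ (v ↔ (v → (¬h)))))))))
Answer: WP = (h → ((t → v) ∧ ((g ∧ t) → (g ∧ (g ↔ (g → (¬(t → g)))))) ∧ ((¬(g ∧ t)) → (g ∧ (g ↔ (g → (¬v))))))) ∧ ((¬h) → (((open ∧ (¬g)) → (open ∧ v ∧ ((g ∧ t) → (g ∧ (g ↔ (g → (¬(t → g)))))) ∧ ((¬(g ∧ t)) → (g ∧ (g ↔ (g → (¬v))))))) ∧ ((¬(open ∧ (¬g))) → (((v ∧ t) → (v ∧ (v ↔ (v → (¬(t → v)))))) ∧ ((¬(v ∧ t)) → (v ∧ (v ↔ (v → (¬h)))))))))


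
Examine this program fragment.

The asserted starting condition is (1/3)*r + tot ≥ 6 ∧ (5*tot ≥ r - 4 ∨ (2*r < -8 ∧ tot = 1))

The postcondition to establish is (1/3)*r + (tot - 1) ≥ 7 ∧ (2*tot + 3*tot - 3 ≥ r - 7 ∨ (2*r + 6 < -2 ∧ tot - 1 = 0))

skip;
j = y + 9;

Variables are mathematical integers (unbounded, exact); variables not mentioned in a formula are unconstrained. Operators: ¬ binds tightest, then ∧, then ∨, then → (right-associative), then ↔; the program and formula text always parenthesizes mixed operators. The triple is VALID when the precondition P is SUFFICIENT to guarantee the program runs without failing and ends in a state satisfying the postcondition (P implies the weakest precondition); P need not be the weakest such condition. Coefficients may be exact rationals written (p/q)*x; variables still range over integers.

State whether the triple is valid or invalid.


Working backward. After the program, the postcondition (1/3)*r + (tot - 1) ≥ 7 ∧ (2*tot + 3*tot - 3 ≥ r - 7 ∨ (2*r + 6 < -2 ∧ tot - 1 = 0)) must hold; in canonical form it is (1/3)*r + tot ≥ 8 ∧ (5*tot ≥ r - 4 ∨ (2*r < -8 ∧ tot = 1)).
Before j := y + 9: (1/3)*r + tot ≥ 8 ∧ (5*tot ≥ r - 4 ∨ (2*r < -8 ∧ tot = 1))
Before skip: (1/3)*r + tot ≥ 8 ∧ (5*tot ≥ r - 4 ∨ (2*r < -8 ∧ tot = 1))
The weakest precondition is (1/3)*r + tot ≥ 8 ∧ (5*tot ≥ r - 4 ∨ (2*r < -8 ∧ tot = 1)).
Check whether (1/3)*r + tot ≥ 6 ∧ (5*tot ≥ r - 4 ∨ (2*r < -8 ∧ tot = 1)) implies it.
Countermodel: at the initial state r = -5, tot = 8, the precondition holds but the weakest precondition fails.
Answer: invalid


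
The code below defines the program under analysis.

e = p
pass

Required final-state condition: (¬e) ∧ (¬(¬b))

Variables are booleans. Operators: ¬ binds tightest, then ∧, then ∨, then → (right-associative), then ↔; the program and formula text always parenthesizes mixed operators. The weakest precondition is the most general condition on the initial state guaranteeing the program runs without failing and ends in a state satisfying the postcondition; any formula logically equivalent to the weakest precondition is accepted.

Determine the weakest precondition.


Working backward. After the program, the postcondition (¬e) ∧ (¬(¬b)) must hold; in canonical form it is (¬e) ∧ b.
Before skip: (¬e) ∧ b
Before e := p: (¬p) ∧ b
Answer: WP = (¬p) ∧ b


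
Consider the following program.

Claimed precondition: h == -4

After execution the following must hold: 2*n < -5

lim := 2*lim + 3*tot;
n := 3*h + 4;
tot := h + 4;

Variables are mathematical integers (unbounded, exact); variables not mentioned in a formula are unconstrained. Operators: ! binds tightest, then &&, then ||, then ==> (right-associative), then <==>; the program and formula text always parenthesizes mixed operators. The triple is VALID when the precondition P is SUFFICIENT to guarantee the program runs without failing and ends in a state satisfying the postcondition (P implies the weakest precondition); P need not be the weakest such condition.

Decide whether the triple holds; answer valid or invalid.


Working backward. After the program, 2*n < -5 must hold.
Before tot := h + 4: 2*n < -5
Before n := 3*h + 4: 6*h < -13
Before lim := 2*lim + 3*tot: 6*h < -13
The weakest precondition is 6*h < -13.
Check whether h == -4 implies it.
Every state satisfying the precondition satisfies the weakest precondition: the implication holds.
Answer: valid


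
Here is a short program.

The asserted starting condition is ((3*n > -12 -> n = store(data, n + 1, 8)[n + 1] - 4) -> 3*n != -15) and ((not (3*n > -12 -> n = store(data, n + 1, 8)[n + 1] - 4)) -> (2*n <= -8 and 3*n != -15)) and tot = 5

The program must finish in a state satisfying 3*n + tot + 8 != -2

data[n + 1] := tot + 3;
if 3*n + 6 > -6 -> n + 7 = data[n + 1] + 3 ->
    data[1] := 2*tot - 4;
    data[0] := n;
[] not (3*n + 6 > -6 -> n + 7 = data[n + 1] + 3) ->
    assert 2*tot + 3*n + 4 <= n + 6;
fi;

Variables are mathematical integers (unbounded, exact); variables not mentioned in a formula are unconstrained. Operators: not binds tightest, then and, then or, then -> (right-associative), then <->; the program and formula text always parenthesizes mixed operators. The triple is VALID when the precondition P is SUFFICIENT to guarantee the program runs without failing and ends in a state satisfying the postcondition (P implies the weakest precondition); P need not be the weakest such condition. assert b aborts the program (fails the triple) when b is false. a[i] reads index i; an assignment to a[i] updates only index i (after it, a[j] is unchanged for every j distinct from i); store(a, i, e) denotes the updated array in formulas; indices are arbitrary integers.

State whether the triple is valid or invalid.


Working backward. After the program, the postcondition 3*n + tot + 8 != -2 must hold; in canonical form it is 3*n + tot != -10.
Then branch requires 3*n + tot != -10; else branch requires 2*n + 2*tot <= 2 and 3*n + tot != -10.
Before the if: ((3*n > -12 -> n = data[n + 1] - 4) -> 3*n + tot != -10) and ((not (3*n > -12 -> n = data[n + 1] - 4)) -> (2*n + 2*tot <= 2 and 3*n + tot != -10))
Before data[n + 1] := tot + 3: ((3*n > -12 -> n = store(data, n + 1, tot + 3)[n + 1] - 4) -> 3*n + tot != -10) and ((not (3*n > -12 -> n = store(data, n + 1, tot + 3)[n + 1] - 4)) -> (2*n + 2*tot <= 2 and 3*n + tot != -10))
The weakest precondition is ((3*n > -12 -> n = store(data, n + 1, tot + 3)[n + 1] - 4) -> 3*n + tot != -10) and ((not (3*n > -12 -> n = store(data, n + 1, tot + 3)[n + 1] - 4)) -> (2*n + 2*tot <= 2 and 3*n + tot != -10)).
Check whether ((3*n > -12 -> n = store(data, n + 1, 8)[n + 1] - 4) -> 3*n != -15) and ((not (3*n > -12 -> n = store(data, n + 1, 8)[n + 1] - 4)) -> (2*n <= -8 and 3*n != -15)) and tot = 5 implies it.
Every state satisfying the precondition satisfies the weakest precondition: the implication holds.
Answer: valid


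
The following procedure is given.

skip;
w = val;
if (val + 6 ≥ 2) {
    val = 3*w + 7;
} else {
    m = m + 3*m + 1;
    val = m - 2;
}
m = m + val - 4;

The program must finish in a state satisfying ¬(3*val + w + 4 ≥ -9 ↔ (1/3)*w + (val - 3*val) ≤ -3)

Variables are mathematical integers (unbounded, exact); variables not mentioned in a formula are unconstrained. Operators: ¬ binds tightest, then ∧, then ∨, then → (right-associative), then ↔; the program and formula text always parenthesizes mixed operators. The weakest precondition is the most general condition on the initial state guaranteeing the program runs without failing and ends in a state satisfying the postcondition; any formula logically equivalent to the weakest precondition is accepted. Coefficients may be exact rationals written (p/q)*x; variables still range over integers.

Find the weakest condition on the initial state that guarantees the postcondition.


Working backward. After the program, the postcondition ¬(3*val + w + 4 ≥ -9 ↔ (1/3)*w + (val - 3*val) ≤ -3) must hold; in canonical form it is ¬(3*val + w ≥ -13 ↔ (1/3)*w ≤ 2*val - 3).
Before m := m + val - 4: ¬(3*val + w ≥ -13 ↔ (1/3)*w ≤ 2*val - 3)
Then branch requires ¬(10*w ≥ -34 ↔ (17/3)*w ≥ -11); else branch requires ¬(12*m + w ≥ -10 ↔ (1/3)*w ≤ 8*m - 5).
Before the if: (val ≥ -4 → (¬(10*w ≥ -34 ↔ (17/3)*w ≥ -11))) ∧ ((¬(val ≥ -4)) → (¬(12*m + w ≥ -10 ↔ (1/3)*w ≤ 8*m - 5)))
Before w := val: (val ≥ -4 → (¬(10*val ≥ -34 ↔ (17/3)*val ≥ -11))) ∧ ((¬(val ≥ -4)) → (¬(12*m + val ≥ -10 ↔ (1/3)*val ≤ 8*m - 5)))
Before skip: (val ≥ -4 → (¬(10*val ≥ -34 ↔ (17/3)*val ≥ -11))) ∧ ((¬(val ≥ -4)) → (¬(12*m + val ≥ -10 ↔ (1/3)*val ≤ 8*m - 5)))
Answer: WP = (val ≥ -4 → (¬(10*val ≥ -34 ↔ (17/3)*val ≥ -11))) ∧ ((¬(val ≥ -4)) → (¬(12*m + val ≥ -10 ↔ (1/3)*val ≤ 8*m - 5)))


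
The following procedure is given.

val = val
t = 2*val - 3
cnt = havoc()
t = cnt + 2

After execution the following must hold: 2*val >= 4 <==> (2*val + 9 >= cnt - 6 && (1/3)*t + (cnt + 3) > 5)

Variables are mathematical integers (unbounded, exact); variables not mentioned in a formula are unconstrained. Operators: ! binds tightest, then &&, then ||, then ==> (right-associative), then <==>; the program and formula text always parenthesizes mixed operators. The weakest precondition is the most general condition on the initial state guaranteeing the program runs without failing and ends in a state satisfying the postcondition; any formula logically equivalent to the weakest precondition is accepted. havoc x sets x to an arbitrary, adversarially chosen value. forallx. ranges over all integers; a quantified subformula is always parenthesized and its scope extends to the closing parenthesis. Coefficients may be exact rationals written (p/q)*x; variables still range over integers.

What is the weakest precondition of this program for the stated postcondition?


Working backward. After the program, the postcondition 2*val >= 4 <==> (2*val + 9 >= cnt - 6 && (1/3)*t + (cnt + 3) > 5) must hold; in canonical form it is 2*val >= 4 <==> (2*val >= cnt - 15 && cnt + (1/3)*t > 2).
Before t := cnt + 2: 2*val >= 4 <==> (2*val >= cnt - 15 && (4/3)*cnt > 4/3)
Before havoc cnt: forall cnt_1. (2*val >= 4 <==> (2*val >= cnt_1 - 15 && (4/3)*cnt_1 > 4/3))
Before t := 2*val - 3: forall cnt_1. (2*val >= 4 <==> (2*val >= cnt_1 - 15 && (4/3)*cnt_1 > 4/3))
Before val := val: forall cnt_1. (2*val >= 4 <==> (2*val >= cnt_1 - 15 && (4/3)*cnt_1 > 4/3))
Answer: WP = forall cnt_1. (2*val >= 4 <==> (2*val >= cnt_1 - 15 && (4/3)*cnt_1 > 4/3))
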